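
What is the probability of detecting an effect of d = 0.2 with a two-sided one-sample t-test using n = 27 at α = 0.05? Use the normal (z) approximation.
Power ≈ 0.18

Power calculation (one-sample t-test, normal approximation):
z_β = d · √n - z_{α/2}
z_β = 0.2 · √27 - 1.960
z_β = 0.2 · 5.196 - 1.960
z_β = -0.921

Power = Φ(z_β) = Φ(-0.921) ≈ 0.179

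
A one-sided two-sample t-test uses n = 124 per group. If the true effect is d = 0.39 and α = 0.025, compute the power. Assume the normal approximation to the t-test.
Power ≈ 0.87

Power calculation (two-sample t-test, normal approximation):
z_β = d · √(n/2) - z_α
z_β = 0.39 · √(124/2) - 1.960
z_β = 0.39 · 7.874 - 1.960
z_β = 1.111

Power = Φ(z_β) = Φ(1.111) ≈ 0.867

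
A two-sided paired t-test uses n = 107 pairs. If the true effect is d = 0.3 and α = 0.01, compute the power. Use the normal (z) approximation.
Power ≈ 0.70

Power calculation (paired t-test, normal approximation):
z_β = d · √n - z_{α/2}
z_β = 0.3 · √107 - 2.576
z_β = 0.3 · 10.344 - 2.576
z_β = 0.527

Power = Φ(z_β) = Φ(0.527) ≈ 0.701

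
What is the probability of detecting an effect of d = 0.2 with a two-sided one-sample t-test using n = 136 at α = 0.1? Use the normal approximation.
Power ≈ 0.75

Power calculation (one-sample t-test, normal approximation):
z_β = d · √n - z_{α/2}
z_β = 0.2 · √136 - 1.645
z_β = 0.2 · 11.662 - 1.645
z_β = 0.688

Power = Φ(z_β) = Φ(0.688) ≈ 0.754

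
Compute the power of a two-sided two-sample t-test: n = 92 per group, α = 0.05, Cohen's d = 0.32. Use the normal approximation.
Power ≈ 0.58

Power calculation (two-sample t-test, normal approximation):
z_β = d · √(n/2) - z_{α/2}
z_β = 0.32 · √(92/2) - 1.960
z_β = 0.32 · 6.782 - 1.960
z_β = 0.210

Power = Φ(z_β) = Φ(0.210) ≈ 0.583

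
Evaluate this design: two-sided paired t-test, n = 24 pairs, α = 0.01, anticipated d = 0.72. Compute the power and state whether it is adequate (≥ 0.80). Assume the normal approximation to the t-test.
Power ≈ 0.83; the study is adequately powered (power ≥ 0.80)

Power calculation (paired t-test, normal approximation):
z_β = d · √n - z_{α/2}
z_β = 0.72 · √24 - 2.576
z_β = 0.72 · 4.899 - 2.576
z_β = 0.951

Power = Φ(z_β) = Φ(0.951) ≈ 0.829

Effect size d = 0.72 is medium by Cohen's convention (0.2/0.5/0.8).

Threshold: power ≥ 0.80 is conventionally adequate.
Power ≈ 0.83 → the study is adequately powered (power ≥ 0.80).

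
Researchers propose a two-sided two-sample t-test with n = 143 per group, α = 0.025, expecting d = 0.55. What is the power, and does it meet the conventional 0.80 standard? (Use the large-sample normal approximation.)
Power ≈ 0.99; the study is adequately powered (power ≥ 0.80)

Power calculation (two-sample t-test, normal approximation):
z_β = d · √(n/2) - z_{α/2}
z_β = 0.55 · √(143/2) - 2.241
z_β = 0.55 · 8.456 - 2.241
z_β = 2.409

Power = Φ(z_β) = Φ(2.409) ≈ 0.992

Effect size d = 0.55 is medium by Cohen's convention (0.2/0.5/0.8).

Threshold: power ≥ 0.80 is conventionally adequate.
Power ≈ 0.99 → the study is adequately powered (power ≥ 0.80).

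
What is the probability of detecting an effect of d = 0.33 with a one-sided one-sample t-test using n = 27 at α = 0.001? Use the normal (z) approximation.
Power ≈ 0.08

Power calculation (one-sample t-test, normal approximation):
z_β = d · √n - z_α
z_β = 0.33 · √27 - 3.090
z_β = 0.33 · 5.196 - 3.090
z_β = -1.376

Power = Φ(z_β) = Φ(-1.376) ≈ 0.084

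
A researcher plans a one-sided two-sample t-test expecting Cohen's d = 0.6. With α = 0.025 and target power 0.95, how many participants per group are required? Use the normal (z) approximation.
n = 73 per group

Sample size formula (two-sample t-test, normal approximation):
n = 2 · ((z_α + z_β) / d)²

z_α = 1.960 (for α = 0.025, one-sided)
z_β = 1.645 (for power = 0.95)
d = 0.6

n = 2 · ((1.960 + 1.645) / 0.6)²
n = 2 · (6.008)²
n ≈ 72.19
Round up to the next whole number: n = 73 per group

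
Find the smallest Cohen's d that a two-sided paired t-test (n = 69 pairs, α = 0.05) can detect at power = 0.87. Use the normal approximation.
d ≈ 0.37

Minimum detectable effect (paired t-test, normal approximation):
d = (z_{α/2} + z_β) / √n
d = (1.960 + 1.126) / √69
d = 3.086 / 8.307
d ≈ 0.37

By Cohen's convention (0.2 small / 0.5 medium / 0.8 large): small effect.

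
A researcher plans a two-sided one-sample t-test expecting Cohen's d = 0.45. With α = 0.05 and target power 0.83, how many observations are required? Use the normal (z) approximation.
n = 42

Sample size formula (one-sample t-test, normal approximation):
n = ((z_{α/2} + z_β) / d)²

z_{α/2} = 1.960 (for α = 0.05, two-sided)
z_β = 0.954 (for power = 0.83)
d = 0.45

n = ((1.960 + 0.954) / 0.45)²
n = (6.476)²
n ≈ 41.94
Round up to the next whole number: n = 42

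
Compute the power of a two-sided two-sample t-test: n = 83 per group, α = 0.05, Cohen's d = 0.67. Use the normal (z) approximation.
Power ≈ 0.99

Power calculation (two-sample t-test, normal approximation):
z_β = d · √(n/2) - z_{α/2}
z_β = 0.67 · √(83/2) - 1.960
z_β = 0.67 · 6.442 - 1.960
z_β = 2.356

Power = Φ(z_β) = Φ(2.356) ≈ 0.991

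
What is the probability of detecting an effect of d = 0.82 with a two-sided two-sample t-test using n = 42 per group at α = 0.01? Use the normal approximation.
Power ≈ 0.88

Power calculation (two-sample t-test, normal approximation):
z_β = d · √(n/2) - z_{α/2}
z_β = 0.82 · √(42/2) - 2.576
z_β = 0.82 · 4.583 - 2.576
z_β = 1.182

Power = Φ(z_β) = Φ(1.182) ≈ 0.881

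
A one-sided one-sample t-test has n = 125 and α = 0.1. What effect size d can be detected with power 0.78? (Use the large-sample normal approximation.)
d ≈ 0.18

Minimum detectable effect (one-sample t-test, normal approximation):
d = (z_α + z_β) / √n
d = (1.282 + 0.772) / √125
d = 2.054 / 11.180
d ≈ 0.18

By Cohen's convention (0.2 small / 0.5 medium / 0.8 large): very small effect.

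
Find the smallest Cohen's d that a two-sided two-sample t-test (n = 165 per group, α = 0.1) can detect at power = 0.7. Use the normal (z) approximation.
d ≈ 0.24

Minimum detectable effect (two-sample t-test, normal approximation):
d = (z_{α/2} + z_β) / √(n/2)
d = (1.645 + 0.524) / √(165/2)
d = 2.169 / 9.083
d ≈ 0.24

By Cohen's convention (0.2 small / 0.5 medium / 0.8 large): small effect.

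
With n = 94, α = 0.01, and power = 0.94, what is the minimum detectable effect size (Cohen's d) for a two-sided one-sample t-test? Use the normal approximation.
d ≈ 0.43

Minimum detectable effect (one-sample t-test, normal approximation):
d = (z_{α/2} + z_β) / √n
d = (2.576 + 1.555) / √94
d = 4.131 / 9.695
d ≈ 0.43

By Cohen's convention (0.2 small / 0.5 medium / 0.8 large): small effect.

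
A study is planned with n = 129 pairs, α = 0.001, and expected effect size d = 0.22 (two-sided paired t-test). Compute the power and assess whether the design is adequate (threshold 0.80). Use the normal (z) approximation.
Power ≈ 0.21; the study is underpowered (power < 0.80)

Power calculation (paired t-test, normal approximation):
z_β = d · √n - z_{α/2}
z_β = 0.22 · √129 - 3.291
z_β = 0.22 · 11.358 - 3.291
z_β = -0.792

Power = Φ(z_β) = Φ(-0.792) ≈ 0.214

Effect size d = 0.22 is small by Cohen's convention (0.2/0.5/0.8).

Threshold: power ≥ 0.80 is conventionally adequate.
Power ≈ 0.21 → the study is underpowered (power < 0.80).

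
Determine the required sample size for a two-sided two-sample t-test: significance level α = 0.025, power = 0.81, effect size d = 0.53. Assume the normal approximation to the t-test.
n = 70 per group

Sample size formula (two-sample t-test, normal approximation):
n = 2 · ((z_{α/2} + z_β) / d)²

z_{α/2} = 2.241 (for α = 0.025, two-sided)
z_β = 0.878 (for power = 0.81)
d = 0.53

n = 2 · ((2.241 + 0.878) / 0.53)²
n = 2 · (5.885)²
n ≈ 69.27
Round up to the next whole number: n = 70 per group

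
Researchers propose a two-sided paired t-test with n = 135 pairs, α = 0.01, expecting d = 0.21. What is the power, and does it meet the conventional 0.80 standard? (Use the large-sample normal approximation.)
Power ≈ 0.45; the study is underpowered (power < 0.80)

Power calculation (paired t-test, normal approximation):
z_β = d · √n - z_{α/2}
z_β = 0.21 · √135 - 2.576
z_β = 0.21 · 11.619 - 2.576
z_β = -0.136

Power = Φ(z_β) = Φ(-0.136) ≈ 0.446

Effect size d = 0.21 is small by Cohen's convention (0.2/0.5/0.8).

Threshold: power ≥ 0.80 is conventionally adequate.
Power ≈ 0.45 → the study is underpowered (power < 0.80).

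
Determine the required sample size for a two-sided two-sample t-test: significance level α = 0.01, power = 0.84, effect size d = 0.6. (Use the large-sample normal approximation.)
n = 71 per group

Sample size formula (two-sample t-test, normal approximation):
n = 2 · ((z_{α/2} + z_β) / d)²

z_{α/2} = 2.576 (for α = 0.01, two-sided)
z_β = 0.994 (for power = 0.84)
d = 0.6

n = 2 · ((2.576 + 0.994) / 0.6)²
n = 2 · (5.950)²
n ≈ 70.81
Round up to the next whole number: n = 71 per group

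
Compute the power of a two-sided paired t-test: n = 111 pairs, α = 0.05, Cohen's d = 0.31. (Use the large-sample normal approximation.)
Power ≈ 0.90

Power calculation (paired t-test, normal approximation):
z_β = d · √n - z_{α/2}
z_β = 0.31 · √111 - 1.960
z_β = 0.31 · 10.536 - 1.960
z_β = 1.306

Power = Φ(z_β) = Φ(1.306) ≈ 0.904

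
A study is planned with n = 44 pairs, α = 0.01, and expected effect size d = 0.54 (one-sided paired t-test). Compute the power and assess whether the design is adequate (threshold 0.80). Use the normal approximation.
Power ≈ 0.90; the study is adequately powered (power ≥ 0.80)

Power calculation (paired t-test, normal approximation):
z_β = d · √n - z_α
z_β = 0.54 · √44 - 2.326
z_β = 0.54 · 6.633 - 2.326
z_β = 1.256

Power = Φ(z_β) = Φ(1.256) ≈ 0.895

Effect size d = 0.54 is medium by Cohen's convention (0.2/0.5/0.8).

Threshold: power ≥ 0.80 is conventionally adequate.
Power ≈ 0.90 → the study is adequately powered (power ≥ 0.80).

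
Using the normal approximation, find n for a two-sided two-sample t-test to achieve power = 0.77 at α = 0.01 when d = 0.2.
n = 550 per group

Sample size formula (two-sample t-test, normal approximation):
n = 2 · ((z_{α/2} + z_β) / d)²

z_{α/2} = 2.576 (for α = 0.01, two-sided)
z_β = 0.739 (for power = 0.77)
d = 0.2

n = 2 · ((2.576 + 0.739) / 0.2)²
n = 2 · (16.575)²
n ≈ 549.46
Round up to the next whole number: n = 550 per group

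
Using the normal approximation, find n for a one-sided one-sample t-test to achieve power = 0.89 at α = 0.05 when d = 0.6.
n = 23

Sample size formula (one-sample t-test, normal approximation):
n = ((z_α + z_β) / d)²

z_α = 1.645 (for α = 0.05, one-sided)
z_β = 1.227 (for power = 0.89)
d = 0.6

n = ((1.645 + 1.227) / 0.6)²
n = (4.787)²
n ≈ 22.92
Round up to the next whole number: n = 23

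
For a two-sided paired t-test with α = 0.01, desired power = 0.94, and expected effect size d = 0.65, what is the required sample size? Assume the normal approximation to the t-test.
n = 41 pairs

Sample size formula (paired t-test, normal approximation):
n = ((z_{α/2} + z_β) / d)²

z_{α/2} = 2.576 (for α = 0.01, two-sided)
z_β = 1.555 (for power = 0.94)
d = 0.65

n = ((2.576 + 1.555) / 0.65)²
n = (6.355)²
n ≈ 40.39
Round up to the next whole number: n = 41 pairs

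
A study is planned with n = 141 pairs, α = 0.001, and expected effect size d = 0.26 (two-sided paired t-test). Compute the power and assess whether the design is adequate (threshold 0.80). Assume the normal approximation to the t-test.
Power ≈ 0.42; the study is underpowered (power < 0.80)

Power calculation (paired t-test, normal approximation):
z_β = d · √n - z_{α/2}
z_β = 0.26 · √141 - 3.291
z_β = 0.26 · 11.874 - 3.291
z_β = -0.203

Power = Φ(z_β) = Φ(-0.203) ≈ 0.419

Effect size d = 0.26 is small by Cohen's convention (0.2/0.5/0.8).

Threshold: power ≥ 0.80 is conventionally adequate.
Power ≈ 0.42 → the study is underpowered (power < 0.80).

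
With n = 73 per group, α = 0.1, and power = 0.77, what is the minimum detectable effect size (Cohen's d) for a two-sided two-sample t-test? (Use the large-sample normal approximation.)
d ≈ 0.39

Minimum detectable effect (two-sample t-test, normal approximation):
d = (z_{α/2} + z_β) / √(n/2)
d = (1.645 + 0.739) / √(73/2)
d = 2.384 / 6.042
d ≈ 0.39

By Cohen's convention (0.2 small / 0.5 medium / 0.8 large): small effect.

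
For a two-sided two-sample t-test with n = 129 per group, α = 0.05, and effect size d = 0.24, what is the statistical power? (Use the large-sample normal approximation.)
Power ≈ 0.49

Power calculation (two-sample t-test, normal approximation):
z_β = d · √(n/2) - z_{α/2}
z_β = 0.24 · √(129/2) - 1.960
z_β = 0.24 · 8.031 - 1.960
z_β = -0.032

Power = Φ(z_β) = Φ(-0.032) ≈ 0.487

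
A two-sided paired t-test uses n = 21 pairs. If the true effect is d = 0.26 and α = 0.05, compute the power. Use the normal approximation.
Power ≈ 0.22

Power calculation (paired t-test, normal approximation):
z_β = d · √n - z_{α/2}
z_β = 0.26 · √21 - 1.960
z_β = 0.26 · 4.583 - 1.960
z_β = -0.768

Power = Φ(z_β) = Φ(-0.768) ≈ 0.221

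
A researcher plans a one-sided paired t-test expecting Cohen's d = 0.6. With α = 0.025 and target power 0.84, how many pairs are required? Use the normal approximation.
n = 25 pairs

Sample size formula (paired t-test, normal approximation):
n = ((z_α + z_β) / d)²

z_α = 1.960 (for α = 0.025, one-sided)
z_β = 0.994 (for power = 0.84)
d = 0.6

n = ((1.960 + 0.994) / 0.6)²
n = (4.923)²
n ≈ 24.24
Round up to the next whole number: n = 25 pairs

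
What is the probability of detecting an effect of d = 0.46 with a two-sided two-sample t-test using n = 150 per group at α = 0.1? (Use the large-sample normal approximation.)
Power ≈ 0.99

Power calculation (two-sample t-test, normal approximation):
z_β = d · √(n/2) - z_{α/2}
z_β = 0.46 · √(150/2) - 1.645
z_β = 0.46 · 8.660 - 1.645
z_β = 2.339

Power = Φ(z_β) = Φ(2.339) ≈ 0.990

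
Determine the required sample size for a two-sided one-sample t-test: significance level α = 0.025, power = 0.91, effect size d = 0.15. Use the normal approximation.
n = 571

Sample size formula (one-sample t-test, normal approximation):
n = ((z_{α/2} + z_β) / d)²

z_{α/2} = 2.241 (for α = 0.025, two-sided)
z_β = 1.341 (for power = 0.91)
d = 0.15

n = ((2.241 + 1.341) / 0.15)²
n = (23.880)²
n ≈ 570.25
Round up to the next whole number: n = 571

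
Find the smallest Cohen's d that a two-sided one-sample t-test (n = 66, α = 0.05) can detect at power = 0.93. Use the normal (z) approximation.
d ≈ 0.42

Minimum detectable effect (one-sample t-test, normal approximation):
d = (z_{α/2} + z_β) / √n
d = (1.960 + 1.476) / √66
d = 3.436 / 8.124
d ≈ 0.42

By Cohen's convention (0.2 small / 0.5 medium / 0.8 large): small effect.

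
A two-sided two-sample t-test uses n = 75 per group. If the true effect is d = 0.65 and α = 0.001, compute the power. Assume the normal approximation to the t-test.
Power ≈ 0.75

Power calculation (two-sample t-test, normal approximation):
z_β = d · √(n/2) - z_{α/2}
z_β = 0.65 · √(75/2) - 3.291
z_β = 0.65 · 6.124 - 3.291
z_β = 0.690

Power = Φ(z_β) = Φ(0.690) ≈ 0.755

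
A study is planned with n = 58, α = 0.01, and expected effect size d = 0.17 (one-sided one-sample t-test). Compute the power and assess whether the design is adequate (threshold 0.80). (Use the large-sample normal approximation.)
Power ≈ 0.15; the study is underpowered (power < 0.80)

Power calculation (one-sample t-test, normal approximation):
z_β = d · √n - z_α
z_β = 0.17 · √58 - 2.326
z_β = 0.17 · 7.616 - 2.326
z_β = -1.032

Power = Φ(z_β) = Φ(-1.032) ≈ 0.151

Effect size d = 0.17 is very small by Cohen's convention (0.2/0.5/0.8).

Threshold: power ≥ 0.80 is conventionally adequate.
Power ≈ 0.15 → the study is underpowered (power < 0.80).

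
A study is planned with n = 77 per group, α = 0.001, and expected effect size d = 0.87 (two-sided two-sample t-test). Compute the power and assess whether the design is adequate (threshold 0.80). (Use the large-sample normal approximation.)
Power ≈ 0.98; the study is adequately powered (power ≥ 0.80)

Power calculation (two-sample t-test, normal approximation):
z_β = d · √(n/2) - z_{α/2}
z_β = 0.87 · √(77/2) - 3.291
z_β = 0.87 · 6.205 - 3.291
z_β = 2.108

Power = Φ(z_β) = Φ(2.108) ≈ 0.982

Effect size d = 0.87 is large by Cohen's convention (0.2/0.5/0.8).

Threshold: power ≥ 0.80 is conventionally adequate.
Power ≈ 0.98 → the study is adequately powered (power ≥ 0.80).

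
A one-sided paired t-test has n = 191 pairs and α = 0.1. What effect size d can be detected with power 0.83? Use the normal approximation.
d ≈ 0.16

Minimum detectable effect (paired t-test, normal approximation):
d = (z_α + z_β) / √n
d = (1.282 + 0.954) / √191
d = 2.236 / 13.820
d ≈ 0.16

By Cohen's convention (0.2 small / 0.5 medium / 0.8 large): very small effect.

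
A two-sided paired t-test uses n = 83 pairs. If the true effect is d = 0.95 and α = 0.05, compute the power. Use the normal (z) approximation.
Power ≈ 1.00

Power calculation (paired t-test, normal approximation):
z_β = d · √n - z_{α/2}
z_β = 0.95 · √83 - 1.960
z_β = 0.95 · 9.110 - 1.960
z_β = 6.695

Power = Φ(z_β) = Φ(6.695) ≈ 1.000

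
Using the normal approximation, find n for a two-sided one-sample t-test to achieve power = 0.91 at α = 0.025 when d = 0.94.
n = 15

Sample size formula (one-sample t-test, normal approximation):
n = ((z_{α/2} + z_β) / d)²

z_{α/2} = 2.241 (for α = 0.025, two-sided)
z_β = 1.341 (for power = 0.91)
d = 0.94

n = ((2.241 + 1.341) / 0.94)²
n = (3.811)²
n ≈ 14.52
Round up to the next whole number: n = 15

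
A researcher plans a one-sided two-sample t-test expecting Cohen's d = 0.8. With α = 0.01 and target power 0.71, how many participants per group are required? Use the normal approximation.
n = 26 per group

Sample size formula (two-sample t-test, normal approximation):
n = 2 · ((z_α + z_β) / d)²

z_α = 2.326 (for α = 0.01, one-sided)
z_β = 0.553 (for power = 0.71)
d = 0.8

n = 2 · ((2.326 + 0.553) / 0.8)²
n = 2 · (3.599)²
n ≈ 25.91
Round up to the next whole number: n = 26 per group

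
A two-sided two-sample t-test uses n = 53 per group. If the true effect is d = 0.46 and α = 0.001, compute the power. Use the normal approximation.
Power ≈ 0.18

Power calculation (two-sample t-test, normal approximation):
z_β = d · √(n/2) - z_{α/2}
z_β = 0.46 · √(53/2) - 3.291
z_β = 0.46 · 5.148 - 3.291
z_β = -0.923

Power = Φ(z_β) = Φ(-0.923) ≈ 0.178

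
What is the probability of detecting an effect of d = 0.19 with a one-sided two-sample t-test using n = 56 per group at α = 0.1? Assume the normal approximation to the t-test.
Power ≈ 0.39

Power calculation (two-sample t-test, normal approximation):
z_β = d · √(n/2) - z_α
z_β = 0.19 · √(56/2) - 1.282
z_β = 0.19 · 5.292 - 1.282
z_β = -0.276

Power = Φ(z_β) = Φ(-0.276) ≈ 0.391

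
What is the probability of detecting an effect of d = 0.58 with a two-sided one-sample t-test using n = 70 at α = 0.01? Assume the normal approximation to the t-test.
Power ≈ 0.99

Power calculation (one-sample t-test, normal approximation):
z_β = d · √n - z_{α/2}
z_β = 0.58 · √70 - 2.576
z_β = 0.58 · 8.367 - 2.576
z_β = 2.277

Power = Φ(z_β) = Φ(2.277) ≈ 0.989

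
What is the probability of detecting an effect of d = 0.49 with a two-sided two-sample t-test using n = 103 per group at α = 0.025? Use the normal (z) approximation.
Power ≈ 0.90

Power calculation (two-sample t-test, normal approximation):
z_β = d · √(n/2) - z_{α/2}
z_β = 0.49 · √(103/2) - 2.241
z_β = 0.49 · 7.176 - 2.241
z_β = 1.275

Power = Φ(z_β) = Φ(1.275) ≈ 0.899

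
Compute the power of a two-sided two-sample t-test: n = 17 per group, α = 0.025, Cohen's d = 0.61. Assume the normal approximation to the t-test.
Power ≈ 0.32

Power calculation (two-sample t-test, normal approximation):
z_β = d · √(n/2) - z_{α/2}
z_β = 0.61 · √(17/2) - 2.241
z_β = 0.61 · 2.915 - 2.241
z_β = -0.463

Power = Φ(z_β) = Φ(-0.463) ≈ 0.322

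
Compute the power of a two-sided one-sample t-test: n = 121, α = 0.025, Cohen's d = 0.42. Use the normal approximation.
Power ≈ 0.99

Power calculation (one-sample t-test, normal approximation):
z_β = d · √n - z_{α/2}
z_β = 0.42 · √121 - 2.241
z_β = 0.42 · 11.000 - 2.241
z_β = 2.379

Power = Φ(z_β) = Φ(2.379) ≈ 0.991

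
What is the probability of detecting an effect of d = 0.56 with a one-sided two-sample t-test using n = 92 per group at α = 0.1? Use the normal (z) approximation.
Power ≈ 0.99

Power calculation (two-sample t-test, normal approximation):
z_β = d · √(n/2) - z_α
z_β = 0.56 · √(92/2) - 1.282
z_β = 0.56 · 6.782 - 1.282
z_β = 2.517

Power = Φ(z_β) = Φ(2.517) ≈ 0.994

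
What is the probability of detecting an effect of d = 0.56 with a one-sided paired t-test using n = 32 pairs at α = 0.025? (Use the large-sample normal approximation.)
Power ≈ 0.89

Power calculation (paired t-test, normal approximation):
z_β = d · √n - z_α
z_β = 0.56 · √32 - 1.960
z_β = 0.56 · 5.657 - 1.960
z_β = 1.208

Power = Φ(z_β) = Φ(1.208) ≈ 0.886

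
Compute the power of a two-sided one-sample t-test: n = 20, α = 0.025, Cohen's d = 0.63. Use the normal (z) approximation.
Power ≈ 0.72

Power calculation (one-sample t-test, normal approximation):
z_β = d · √n - z_{α/2}
z_β = 0.63 · √20 - 2.241
z_β = 0.63 · 4.472 - 2.241
z_β = 0.576

Power = Φ(z_β) = Φ(0.576) ≈ 0.718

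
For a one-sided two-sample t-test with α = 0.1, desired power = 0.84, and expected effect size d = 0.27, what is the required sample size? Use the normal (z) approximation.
n = 143 per group

Sample size formula (two-sample t-test, normal approximation):
n = 2 · ((z_α + z_β) / d)²

z_α = 1.282 (for α = 0.1, one-sided)
z_β = 0.994 (for power = 0.84)
d = 0.27

n = 2 · ((1.282 + 0.994) / 0.27)²
n = 2 · (8.430)²
n ≈ 142.13
Round up to the next whole number: n = 143 per group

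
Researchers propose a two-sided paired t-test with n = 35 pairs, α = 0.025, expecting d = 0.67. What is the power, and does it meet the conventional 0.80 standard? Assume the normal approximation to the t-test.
Power ≈ 0.96; the study is adequately powered (power ≥ 0.80)

Power calculation (paired t-test, normal approximation):
z_β = d · √n - z_{α/2}
z_β = 0.67 · √35 - 2.241
z_β = 0.67 · 5.916 - 2.241
z_β = 1.722

Power = Φ(z_β) = Φ(1.722) ≈ 0.957

Effect size d = 0.67 is medium by Cohen's convention (0.2/0.5/0.8).

Threshold: power ≥ 0.80 is conventionally adequate.
Power ≈ 0.96 → the study is adequately powered (power ≥ 0.80).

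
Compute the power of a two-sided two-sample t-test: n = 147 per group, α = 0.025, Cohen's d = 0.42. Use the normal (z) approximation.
Power ≈ 0.91

Power calculation (two-sample t-test, normal approximation):
z_β = d · √(n/2) - z_{α/2}
z_β = 0.42 · √(147/2) - 2.241
z_β = 0.42 · 8.573 - 2.241
z_β = 1.359

Power = Φ(z_β) = Φ(1.359) ≈ 0.913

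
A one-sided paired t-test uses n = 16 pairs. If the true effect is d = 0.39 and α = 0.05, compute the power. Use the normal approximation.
Power ≈ 0.47

Power calculation (paired t-test, normal approximation):
z_β = d · √n - z_α
z_β = 0.39 · √16 - 1.645
z_β = 0.39 · 4.000 - 1.645
z_β = -0.085

Power = Φ(z_β) = Φ(-0.085) ≈ 0.466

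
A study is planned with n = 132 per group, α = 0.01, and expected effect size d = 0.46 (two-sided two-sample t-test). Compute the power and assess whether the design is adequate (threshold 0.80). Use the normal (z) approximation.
Power ≈ 0.88; the study is adequately powered (power ≥ 0.80)

Power calculation (two-sample t-test, normal approximation):
z_β = d · √(n/2) - z_{α/2}
z_β = 0.46 · √(132/2) - 2.576
z_β = 0.46 · 8.124 - 2.576
z_β = 1.161

Power = Φ(z_β) = Φ(1.161) ≈ 0.877

Effect size d = 0.46 is small by Cohen's convention (0.2/0.5/0.8).

Threshold: power ≥ 0.80 is conventionally adequate.
Power ≈ 0.88 → the study is adequately powered (power ≥ 0.80).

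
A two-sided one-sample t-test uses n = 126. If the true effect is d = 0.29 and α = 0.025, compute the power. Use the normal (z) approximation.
Power ≈ 0.84

Power calculation (one-sample t-test, normal approximation):
z_β = d · √n - z_{α/2}
z_β = 0.29 · √126 - 2.241
z_β = 0.29 · 11.225 - 2.241
z_β = 1.014

Power = Φ(z_β) = Φ(1.014) ≈ 0.845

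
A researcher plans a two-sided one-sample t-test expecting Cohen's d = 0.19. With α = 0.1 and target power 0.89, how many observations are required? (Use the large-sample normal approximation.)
n = 229

Sample size formula (one-sample t-test, normal approximation):
n = ((z_{α/2} + z_β) / d)²

z_{α/2} = 1.645 (for α = 0.1, two-sided)
z_β = 1.227 (for power = 0.89)
d = 0.19

n = ((1.645 + 1.227) / 0.19)²
n = (15.116)²
n ≈ 228.49
Round up to the next whole number: n = 229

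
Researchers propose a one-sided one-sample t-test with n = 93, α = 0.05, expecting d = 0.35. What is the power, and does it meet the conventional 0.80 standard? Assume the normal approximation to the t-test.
Power ≈ 0.96; the study is adequately powered (power ≥ 0.80)

Power calculation (one-sample t-test, normal approximation):
z_β = d · √n - z_α
z_β = 0.35 · √93 - 1.645
z_β = 0.35 · 9.644 - 1.645
z_β = 1.730

Power = Φ(z_β) = Φ(1.730) ≈ 0.958

Effect size d = 0.35 is small by Cohen's convention (0.2/0.5/0.8).

Threshold: power ≥ 0.80 is conventionally adequate.
Power ≈ 0.96 → the study is adequately powered (power ≥ 0.80).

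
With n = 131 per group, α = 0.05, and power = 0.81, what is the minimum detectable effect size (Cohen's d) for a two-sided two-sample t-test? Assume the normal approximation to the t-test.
d ≈ 0.35

Minimum detectable effect (two-sample t-test, normal approximation):
d = (z_{α/2} + z_β) / √(n/2)
d = (1.960 + 0.878) / √(131/2)
d = 2.838 / 8.093
d ≈ 0.35

By Cohen's convention (0.2 small / 0.5 medium / 0.8 large): small effect.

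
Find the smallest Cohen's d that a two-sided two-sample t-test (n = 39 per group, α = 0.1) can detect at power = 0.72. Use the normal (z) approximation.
d ≈ 0.50

Minimum detectable effect (two-sample t-test, normal approximation):
d = (z_{α/2} + z_β) / √(n/2)
d = (1.645 + 0.583) / √(39/2)
d = 2.228 / 4.416
d ≈ 0.50

By Cohen's convention (0.2 small / 0.5 medium / 0.8 large): medium effect.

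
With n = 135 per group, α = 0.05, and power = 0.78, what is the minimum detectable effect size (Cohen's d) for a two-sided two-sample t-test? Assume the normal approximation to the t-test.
d ≈ 0.33

Minimum detectable effect (two-sample t-test, normal approximation):
d = (z_{α/2} + z_β) / √(n/2)
d = (1.960 + 0.772) / √(135/2)
d = 2.732 / 8.216
d ≈ 0.33

By Cohen's convention (0.2 small / 0.5 medium / 0.8 large): small effect.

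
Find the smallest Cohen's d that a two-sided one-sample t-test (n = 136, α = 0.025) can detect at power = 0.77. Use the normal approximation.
d ≈ 0.26

Minimum detectable effect (one-sample t-test, normal approximation):
d = (z_{α/2} + z_β) / √n
d = (2.241 + 0.739) / √136
d = 2.980 / 11.662
d ≈ 0.26

By Cohen's convention (0.2 small / 0.5 medium / 0.8 large): small effect.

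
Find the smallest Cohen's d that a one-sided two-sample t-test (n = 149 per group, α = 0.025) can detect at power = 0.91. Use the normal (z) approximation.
d ≈ 0.38

Minimum detectable effect (two-sample t-test, normal approximation):
d = (z_α + z_β) / √(n/2)
d = (1.960 + 1.341) / √(149/2)
d = 3.301 / 8.631
d ≈ 0.38

By Cohen's convention (0.2 small / 0.5 medium / 0.8 large): small effect.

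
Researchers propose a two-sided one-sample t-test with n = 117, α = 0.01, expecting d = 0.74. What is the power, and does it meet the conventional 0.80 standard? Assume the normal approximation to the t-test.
Power ≈ 1.00; the study is adequately powered (power ≥ 0.80)

Power calculation (one-sample t-test, normal approximation):
z_β = d · √n - z_{α/2}
z_β = 0.74 · √117 - 2.576
z_β = 0.74 · 10.817 - 2.576
z_β = 5.428

Power = Φ(z_β) = Φ(5.428) ≈ 1.000

Effect size d = 0.74 is medium by Cohen's convention (0.2/0.5/0.8).

Threshold: power ≥ 0.80 is conventionally adequate.
Power ≈ 1.00 → the study is adequately powered (power ≥ 0.80).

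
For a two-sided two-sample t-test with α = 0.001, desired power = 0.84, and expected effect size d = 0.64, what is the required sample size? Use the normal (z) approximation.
n = 90 per group

Sample size formula (two-sample t-test, normal approximation):
n = 2 · ((z_{α/2} + z_β) / d)²

z_{α/2} = 3.291 (for α = 0.001, two-sided)
z_β = 0.994 (for power = 0.84)
d = 0.64

n = 2 · ((3.291 + 0.994) / 0.64)²
n = 2 · (6.695)²
n ≈ 89.65
Round up to the next whole number: n = 90 per group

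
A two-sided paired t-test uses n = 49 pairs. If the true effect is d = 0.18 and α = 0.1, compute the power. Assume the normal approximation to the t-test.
Power ≈ 0.35

Power calculation (paired t-test, normal approximation):
z_β = d · √n - z_{α/2}
z_β = 0.18 · √49 - 1.645
z_β = 0.18 · 7.000 - 1.645
z_β = -0.385

Power = Φ(z_β) = Φ(-0.385) ≈ 0.350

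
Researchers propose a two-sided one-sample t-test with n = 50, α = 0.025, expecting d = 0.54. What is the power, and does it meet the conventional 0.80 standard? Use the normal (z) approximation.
Power ≈ 0.94; the study is adequately powered (power ≥ 0.80)

Power calculation (one-sample t-test, normal approximation):
z_β = d · √n - z_{α/2}
z_β = 0.54 · √50 - 2.241
z_β = 0.54 · 7.071 - 2.241
z_β = 1.577

Power = Φ(z_β) = Φ(1.577) ≈ 0.943

Effect size d = 0.54 is medium by Cohen's convention (0.2/0.5/0.8).

Threshold: power ≥ 0.80 is conventionally adequate.
Power ≈ 0.94 → the study is adequately powered (power ≥ 0.80).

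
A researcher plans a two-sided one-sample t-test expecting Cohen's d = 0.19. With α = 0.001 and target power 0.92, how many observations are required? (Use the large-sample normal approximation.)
n = 611

Sample size formula (one-sample t-test, normal approximation):
n = ((z_{α/2} + z_β) / d)²

z_{α/2} = 3.291 (for α = 0.001, two-sided)
z_β = 1.405 (for power = 0.92)
d = 0.19

n = ((3.291 + 1.405) / 0.19)²
n = (24.716)²
n ≈ 610.88
Round up to the next whole number: n = 611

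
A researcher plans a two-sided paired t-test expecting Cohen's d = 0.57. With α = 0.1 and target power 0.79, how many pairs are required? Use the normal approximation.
n = 19 pairs

Sample size formula (paired t-test, normal approximation):
n = ((z_{α/2} + z_β) / d)²

z_{α/2} = 1.645 (for α = 0.1, two-sided)
z_β = 0.806 (for power = 0.79)
d = 0.57

n = ((1.645 + 0.806) / 0.57)²
n = (4.300)²
n ≈ 18.49
Round up to the next whole number: n = 19 pairs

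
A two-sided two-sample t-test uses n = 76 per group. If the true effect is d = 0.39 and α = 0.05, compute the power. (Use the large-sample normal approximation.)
Power ≈ 0.67

Power calculation (two-sample t-test, normal approximation):
z_β = d · √(n/2) - z_{α/2}
z_β = 0.39 · √(76/2) - 1.960
z_β = 0.39 · 6.164 - 1.960
z_β = 0.444

Power = Φ(z_β) = Φ(0.444) ≈ 0.672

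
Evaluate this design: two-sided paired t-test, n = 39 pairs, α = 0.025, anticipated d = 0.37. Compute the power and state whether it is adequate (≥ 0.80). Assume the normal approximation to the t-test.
Power ≈ 0.53; the study is underpowered (power < 0.80)

Power calculation (paired t-test, normal approximation):
z_β = d · √n - z_{α/2}
z_β = 0.37 · √39 - 2.241
z_β = 0.37 · 6.245 - 2.241
z_β = 0.069

Power = Φ(z_β) = Φ(0.069) ≈ 0.528

Effect size d = 0.37 is small by Cohen's convention (0.2/0.5/0.8).

Threshold: power ≥ 0.80 is conventionally adequate.
Power ≈ 0.53 → the study is underpowered (power < 0.80).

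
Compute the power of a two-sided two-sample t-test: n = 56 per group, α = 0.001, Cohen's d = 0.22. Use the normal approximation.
Power ≈ 0.02

Power calculation (two-sample t-test, normal approximation):
z_β = d · √(n/2) - z_{α/2}
z_β = 0.22 · √(56/2) - 3.291
z_β = 0.22 · 5.292 - 3.291
z_β = -2.126

Power = Φ(z_β) = Φ(-2.126) ≈ 0.017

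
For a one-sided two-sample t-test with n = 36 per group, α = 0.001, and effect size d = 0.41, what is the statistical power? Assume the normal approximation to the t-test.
Power ≈ 0.09

Power calculation (two-sample t-test, normal approximation):
z_β = d · √(n/2) - z_α
z_β = 0.41 · √(36/2) - 3.090
z_β = 0.41 · 4.243 - 3.090
z_β = -1.351

Power = Φ(z_β) = Φ(-1.351) ≈ 0.088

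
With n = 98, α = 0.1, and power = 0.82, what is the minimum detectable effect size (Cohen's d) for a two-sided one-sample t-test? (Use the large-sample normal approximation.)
d ≈ 0.26

Minimum detectable effect (one-sample t-test, normal approximation):
d = (z_{α/2} + z_β) / √n
d = (1.645 + 0.915) / √98
d = 2.560 / 9.899
d ≈ 0.26

By Cohen's convention (0.2 small / 0.5 medium / 0.8 large): small effect.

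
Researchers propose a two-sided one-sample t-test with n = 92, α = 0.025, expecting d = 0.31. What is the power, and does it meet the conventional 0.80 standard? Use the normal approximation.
Power ≈ 0.77; the study is underpowered (power < 0.80)

Power calculation (one-sample t-test, normal approximation):
z_β = d · √n - z_{α/2}
z_β = 0.31 · √92 - 2.241
z_β = 0.31 · 9.592 - 2.241
z_β = 0.732

Power = Φ(z_β) = Φ(0.732) ≈ 0.768

Effect size d = 0.31 is small by Cohen's convention (0.2/0.5/0.8).

Threshold: power ≥ 0.80 is conventionally adequate.
Power ≈ 0.77 → the study is underpowered (power < 0.80).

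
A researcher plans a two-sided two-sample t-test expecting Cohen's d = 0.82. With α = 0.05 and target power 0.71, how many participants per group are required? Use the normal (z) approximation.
n = 19 per group

Sample size formula (two-sample t-test, normal approximation):
n = 2 · ((z_{α/2} + z_β) / d)²

z_{α/2} = 1.960 (for α = 0.05, two-sided)
z_β = 0.553 (for power = 0.71)
d = 0.82

n = 2 · ((1.960 + 0.553) / 0.82)²
n = 2 · (3.065)²
n ≈ 18.79
Round up to the next whole number: n = 19 per group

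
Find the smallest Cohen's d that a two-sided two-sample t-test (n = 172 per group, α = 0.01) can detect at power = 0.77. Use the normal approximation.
d ≈ 0.36

Minimum detectable effect (two-sample t-test, normal approximation):
d = (z_{α/2} + z_β) / √(n/2)
d = (2.576 + 0.739) / √(172/2)
d = 3.315 / 9.274
d ≈ 0.36

By Cohen's convention (0.2 small / 0.5 medium / 0.8 large): small effect.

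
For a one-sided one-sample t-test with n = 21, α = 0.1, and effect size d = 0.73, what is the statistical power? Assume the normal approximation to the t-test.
Power ≈ 0.98

Power calculation (one-sample t-test, normal approximation):
z_β = d · √n - z_α
z_β = 0.73 · √21 - 1.282
z_β = 0.73 · 4.583 - 1.282
z_β = 2.064

Power = Φ(z_β) = Φ(2.064) ≈ 0.980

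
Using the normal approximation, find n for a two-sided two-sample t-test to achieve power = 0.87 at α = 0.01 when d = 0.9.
n = 34 per group

Sample size formula (two-sample t-test, normal approximation):
n = 2 · ((z_{α/2} + z_β) / d)²

z_{α/2} = 2.576 (for α = 0.01, two-sided)
z_β = 1.126 (for power = 0.87)
d = 0.9

n = 2 · ((2.576 + 1.126) / 0.9)²
n = 2 · (4.113)²
n ≈ 33.83
Round up to the next whole number: n = 34 per group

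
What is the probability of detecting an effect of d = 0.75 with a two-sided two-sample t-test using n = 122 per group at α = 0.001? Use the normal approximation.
Power ≈ 0.99

Power calculation (two-sample t-test, normal approximation):
z_β = d · √(n/2) - z_{α/2}
z_β = 0.75 · √(122/2) - 3.291
z_β = 0.75 · 7.810 - 3.291
z_β = 2.567

Power = Φ(z_β) = Φ(2.567) ≈ 0.995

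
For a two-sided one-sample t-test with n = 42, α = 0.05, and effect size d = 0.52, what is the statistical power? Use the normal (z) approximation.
Power ≈ 0.92

Power calculation (one-sample t-test, normal approximation):
z_β = d · √n - z_{α/2}
z_β = 0.52 · √42 - 1.960
z_β = 0.52 · 6.481 - 1.960
z_β = 1.410

Power = Φ(z_β) = Φ(1.410) ≈ 0.921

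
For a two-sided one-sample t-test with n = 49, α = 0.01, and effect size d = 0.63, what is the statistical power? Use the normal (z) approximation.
Power ≈ 0.97

Power calculation (one-sample t-test, normal approximation):
z_β = d · √n - z_{α/2}
z_β = 0.63 · √49 - 2.576
z_β = 0.63 · 7.000 - 2.576
z_β = 1.834

Power = Φ(z_β) = Φ(1.834) ≈ 0.967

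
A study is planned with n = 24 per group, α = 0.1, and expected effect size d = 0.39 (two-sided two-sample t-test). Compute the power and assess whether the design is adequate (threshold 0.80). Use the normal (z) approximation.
Power ≈ 0.38; the study is underpowered (power < 0.80)

Power calculation (two-sample t-test, normal approximation):
z_β = d · √(n/2) - z_{α/2}
z_β = 0.39 · √(24/2) - 1.645
z_β = 0.39 · 3.464 - 1.645
z_β = -0.294

Power = Φ(z_β) = Φ(-0.294) ≈ 0.384

Effect size d = 0.39 is small by Cohen's convention (0.2/0.5/0.8).

Threshold: power ≥ 0.80 is conventionally adequate.
Power ≈ 0.38 → the study is underpowered (power < 0.80).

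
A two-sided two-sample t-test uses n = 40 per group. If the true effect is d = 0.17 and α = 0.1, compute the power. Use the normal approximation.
Power ≈ 0.19

Power calculation (two-sample t-test, normal approximation):
z_β = d · √(n/2) - z_{α/2}
z_β = 0.17 · √(40/2) - 1.645
z_β = 0.17 · 4.472 - 1.645
z_β = -0.885

Power = Φ(z_β) = Φ(-0.885) ≈ 0.188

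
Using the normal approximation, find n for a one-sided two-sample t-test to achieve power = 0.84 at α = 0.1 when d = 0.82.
n = 16 per group

Sample size formula (two-sample t-test, normal approximation):
n = 2 · ((z_α + z_β) / d)²

z_α = 1.282 (for α = 0.1, one-sided)
z_β = 0.994 (for power = 0.84)
d = 0.82

n = 2 · ((1.282 + 0.994) / 0.82)²
n = 2 · (2.776)²
n ≈ 15.41
Round up to the next whole number: n = 16 per group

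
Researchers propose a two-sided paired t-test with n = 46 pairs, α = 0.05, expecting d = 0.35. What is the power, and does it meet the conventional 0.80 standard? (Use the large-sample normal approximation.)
Power ≈ 0.66; the study is underpowered (power < 0.80)

Power calculation (paired t-test, normal approximation):
z_β = d · √n - z_{α/2}
z_β = 0.35 · √46 - 1.960
z_β = 0.35 · 6.782 - 1.960
z_β = 0.414

Power = Φ(z_β) = Φ(0.414) ≈ 0.661

Effect size d = 0.35 is small by Cohen's convention (0.2/0.5/0.8).

Threshold: power ≥ 0.80 is conventionally adequate.
Power ≈ 0.66 → the study is underpowered (power < 0.80).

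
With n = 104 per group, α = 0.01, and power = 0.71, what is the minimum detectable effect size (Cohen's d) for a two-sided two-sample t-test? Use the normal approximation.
d ≈ 0.43

Minimum detectable effect (two-sample t-test, normal approximation):
d = (z_{α/2} + z_β) / √(n/2)
d = (2.576 + 0.553) / √(104/2)
d = 3.129 / 7.211
d ≈ 0.43

By Cohen's convention (0.2 small / 0.5 medium / 0.8 large): small effect.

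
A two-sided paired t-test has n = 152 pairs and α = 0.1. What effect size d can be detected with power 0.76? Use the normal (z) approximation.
d ≈ 0.19

Minimum detectable effect (paired t-test, normal approximation):
d = (z_{α/2} + z_β) / √n
d = (1.645 + 0.706) / √152
d = 2.351 / 12.329
d ≈ 0.19

By Cohen's convention (0.2 small / 0.5 medium / 0.8 large): very small effect.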